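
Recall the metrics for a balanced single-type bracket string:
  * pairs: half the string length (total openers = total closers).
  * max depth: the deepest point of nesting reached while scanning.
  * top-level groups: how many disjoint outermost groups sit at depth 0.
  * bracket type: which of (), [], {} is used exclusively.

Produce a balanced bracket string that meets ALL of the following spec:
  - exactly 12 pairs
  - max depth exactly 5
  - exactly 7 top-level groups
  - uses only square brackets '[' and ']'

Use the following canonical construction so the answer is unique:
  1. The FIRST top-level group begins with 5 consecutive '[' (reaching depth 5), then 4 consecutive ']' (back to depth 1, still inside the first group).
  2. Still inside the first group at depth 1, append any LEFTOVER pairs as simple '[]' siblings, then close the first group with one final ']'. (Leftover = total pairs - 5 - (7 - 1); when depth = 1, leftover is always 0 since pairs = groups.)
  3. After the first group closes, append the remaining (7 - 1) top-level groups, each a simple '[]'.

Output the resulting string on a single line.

Answer: [[[[[]]]][]][][][][][][]

Derivation:
Spec: pairs=12 depth=5 groups=7
Leftover pairs = 12 - 5 - (7-1) = 1
First group: deep chain of depth 5 + 1 sibling pairs
Remaining 6 groups: simple '[]' each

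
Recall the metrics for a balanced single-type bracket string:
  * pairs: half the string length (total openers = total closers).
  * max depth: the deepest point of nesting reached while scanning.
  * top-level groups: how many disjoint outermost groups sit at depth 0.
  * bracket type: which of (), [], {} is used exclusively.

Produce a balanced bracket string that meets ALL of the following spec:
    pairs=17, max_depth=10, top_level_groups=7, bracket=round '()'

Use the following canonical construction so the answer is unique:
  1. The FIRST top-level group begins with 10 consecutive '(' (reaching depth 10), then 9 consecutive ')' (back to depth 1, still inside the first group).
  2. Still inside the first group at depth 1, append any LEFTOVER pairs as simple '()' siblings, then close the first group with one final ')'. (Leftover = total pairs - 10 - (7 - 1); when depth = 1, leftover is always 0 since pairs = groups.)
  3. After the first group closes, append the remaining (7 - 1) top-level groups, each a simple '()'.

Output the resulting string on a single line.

Spec: pairs=17 depth=10 groups=7
Leftover pairs = 17 - 10 - (7-1) = 1
First group: deep chain of depth 10 + 1 sibling pairs
Remaining 6 groups: simple '()' each

Answer: (((((((((()))))))))())()()()()()()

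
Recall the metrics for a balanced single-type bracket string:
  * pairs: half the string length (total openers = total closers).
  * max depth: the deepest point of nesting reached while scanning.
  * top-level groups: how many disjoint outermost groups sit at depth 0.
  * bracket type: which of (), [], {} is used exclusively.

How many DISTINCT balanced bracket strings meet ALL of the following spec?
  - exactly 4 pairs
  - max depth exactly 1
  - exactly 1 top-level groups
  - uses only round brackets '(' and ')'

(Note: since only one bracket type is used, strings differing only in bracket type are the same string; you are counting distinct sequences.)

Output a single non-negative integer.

Spec: pairs=4 depth=1 groups=1
Count(depth <= 1) = 0
Count(depth <= 0) = 0
Count(depth == 1) = 0 - 0 = 0

Answer: 0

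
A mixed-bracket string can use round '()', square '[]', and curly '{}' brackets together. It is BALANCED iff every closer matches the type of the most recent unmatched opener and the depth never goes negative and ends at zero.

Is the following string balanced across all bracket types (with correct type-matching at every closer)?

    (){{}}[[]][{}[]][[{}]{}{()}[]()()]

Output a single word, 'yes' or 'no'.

pos 0: push '('; stack = (
pos 1: ')' matches '('; pop; stack = (empty)
pos 2: push '{'; stack = {
pos 3: push '{'; stack = {{
pos 4: '}' matches '{'; pop; stack = {
pos 5: '}' matches '{'; pop; stack = (empty)
pos 6: push '['; stack = [
pos 7: push '['; stack = [[
pos 8: ']' matches '['; pop; stack = [
pos 9: ']' matches '['; pop; stack = (empty)
pos 10: push '['; stack = [
pos 11: push '{'; stack = [{
pos 12: '}' matches '{'; pop; stack = [
pos 13: push '['; stack = [[
pos 14: ']' matches '['; pop; stack = [
pos 15: ']' matches '['; pop; stack = (empty)
pos 16: push '['; stack = [
pos 17: push '['; stack = [[
pos 18: push '{'; stack = [[{
pos 19: '}' matches '{'; pop; stack = [[
pos 20: ']' matches '['; pop; stack = [
pos 21: push '{'; stack = [{
pos 22: '}' matches '{'; pop; stack = [
pos 23: push '{'; stack = [{
pos 24: push '('; stack = [{(
pos 25: ')' matches '('; pop; stack = [{
pos 26: '}' matches '{'; pop; stack = [
pos 27: push '['; stack = [[
pos 28: ']' matches '['; pop; stack = [
pos 29: push '('; stack = [(
pos 30: ')' matches '('; pop; stack = [
pos 31: push '('; stack = [(
pos 32: ')' matches '('; pop; stack = [
pos 33: ']' matches '['; pop; stack = (empty)
end: stack empty → VALID
Verdict: properly nested → yes

Answer: yes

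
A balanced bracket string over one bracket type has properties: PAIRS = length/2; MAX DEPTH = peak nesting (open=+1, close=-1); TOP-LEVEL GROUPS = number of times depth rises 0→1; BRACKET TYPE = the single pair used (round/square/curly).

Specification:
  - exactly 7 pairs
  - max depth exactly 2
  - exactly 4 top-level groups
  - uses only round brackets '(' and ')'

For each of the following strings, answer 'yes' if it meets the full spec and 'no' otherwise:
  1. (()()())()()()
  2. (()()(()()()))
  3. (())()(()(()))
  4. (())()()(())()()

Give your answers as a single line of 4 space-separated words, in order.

String 1 '(()()())()()()': depth seq [1 2 1 2 1 2 1 0 1 0 1 0 1 0]
  -> pairs=7 depth=2 groups=4 -> yes
String 2 '(()()(()()()))': depth seq [1 2 1 2 1 2 3 2 3 2 3 2 1 0]
  -> pairs=7 depth=3 groups=1 -> no
String 3 '(())()(()(()))': depth seq [1 2 1 0 1 0 1 2 1 2 3 2 1 0]
  -> pairs=7 depth=3 groups=3 -> no
String 4 '(())()()(())()()': depth seq [1 2 1 0 1 0 1 0 1 2 1 0 1 0 1 0]
  -> pairs=8 depth=2 groups=6 -> no

Answer: yes no no no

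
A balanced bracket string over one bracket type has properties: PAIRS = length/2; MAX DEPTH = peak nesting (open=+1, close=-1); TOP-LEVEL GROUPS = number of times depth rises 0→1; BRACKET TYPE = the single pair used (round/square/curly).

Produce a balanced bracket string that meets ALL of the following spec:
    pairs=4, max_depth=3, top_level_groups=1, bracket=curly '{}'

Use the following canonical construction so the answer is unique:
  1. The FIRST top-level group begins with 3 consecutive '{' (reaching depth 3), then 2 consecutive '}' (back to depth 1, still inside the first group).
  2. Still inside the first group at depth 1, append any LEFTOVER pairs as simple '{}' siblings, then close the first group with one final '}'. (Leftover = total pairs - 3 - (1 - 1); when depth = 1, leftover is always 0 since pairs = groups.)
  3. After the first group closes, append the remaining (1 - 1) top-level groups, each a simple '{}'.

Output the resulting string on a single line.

Spec: pairs=4 depth=3 groups=1
Leftover pairs = 4 - 3 - (1-1) = 1
First group: deep chain of depth 3 + 1 sibling pairs
Remaining 0 groups: simple '{}' each

Answer: {{{}}{}}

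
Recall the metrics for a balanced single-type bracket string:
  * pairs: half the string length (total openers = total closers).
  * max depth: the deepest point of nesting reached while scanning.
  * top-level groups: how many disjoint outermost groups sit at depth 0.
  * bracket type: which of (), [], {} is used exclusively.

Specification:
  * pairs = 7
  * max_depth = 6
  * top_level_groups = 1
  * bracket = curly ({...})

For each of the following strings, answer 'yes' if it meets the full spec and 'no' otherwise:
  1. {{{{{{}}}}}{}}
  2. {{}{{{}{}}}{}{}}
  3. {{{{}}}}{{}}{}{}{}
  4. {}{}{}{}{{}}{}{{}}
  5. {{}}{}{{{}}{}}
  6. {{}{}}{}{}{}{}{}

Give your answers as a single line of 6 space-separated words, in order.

Answer: yes no no no no no

Derivation:
String 1 '{{{{{{}}}}}{}}': depth seq [1 2 3 4 5 6 5 4 3 2 1 2 1 0]
  -> pairs=7 depth=6 groups=1 -> yes
String 2 '{{}{{{}{}}}{}{}}': depth seq [1 2 1 2 3 4 3 4 3 2 1 2 1 2 1 0]
  -> pairs=8 depth=4 groups=1 -> no
String 3 '{{{{}}}}{{}}{}{}{}': depth seq [1 2 3 4 3 2 1 0 1 2 1 0 1 0 1 0 1 0]
  -> pairs=9 depth=4 groups=5 -> no
String 4 '{}{}{}{}{{}}{}{{}}': depth seq [1 0 1 0 1 0 1 0 1 2 1 0 1 0 1 2 1 0]
  -> pairs=9 depth=2 groups=7 -> no
String 5 '{{}}{}{{{}}{}}': depth seq [1 2 1 0 1 0 1 2 3 2 1 2 1 0]
  -> pairs=7 depth=3 groups=3 -> no
String 6 '{{}{}}{}{}{}{}{}': depth seq [1 2 1 2 1 0 1 0 1 0 1 0 1 0 1 0]
  -> pairs=8 depth=2 groups=6 -> no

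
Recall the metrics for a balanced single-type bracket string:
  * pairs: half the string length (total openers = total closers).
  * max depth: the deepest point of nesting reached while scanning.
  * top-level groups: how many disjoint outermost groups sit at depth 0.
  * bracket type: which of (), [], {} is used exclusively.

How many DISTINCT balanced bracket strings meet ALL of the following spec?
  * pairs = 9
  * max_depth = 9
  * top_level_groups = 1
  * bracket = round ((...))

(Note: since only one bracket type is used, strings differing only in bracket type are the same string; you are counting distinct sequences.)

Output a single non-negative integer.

Answer: 1

Derivation:
Spec: pairs=9 depth=9 groups=1
Count(depth <= 9) = 1430
Count(depth <= 8) = 1429
Count(depth == 9) = 1430 - 1429 = 1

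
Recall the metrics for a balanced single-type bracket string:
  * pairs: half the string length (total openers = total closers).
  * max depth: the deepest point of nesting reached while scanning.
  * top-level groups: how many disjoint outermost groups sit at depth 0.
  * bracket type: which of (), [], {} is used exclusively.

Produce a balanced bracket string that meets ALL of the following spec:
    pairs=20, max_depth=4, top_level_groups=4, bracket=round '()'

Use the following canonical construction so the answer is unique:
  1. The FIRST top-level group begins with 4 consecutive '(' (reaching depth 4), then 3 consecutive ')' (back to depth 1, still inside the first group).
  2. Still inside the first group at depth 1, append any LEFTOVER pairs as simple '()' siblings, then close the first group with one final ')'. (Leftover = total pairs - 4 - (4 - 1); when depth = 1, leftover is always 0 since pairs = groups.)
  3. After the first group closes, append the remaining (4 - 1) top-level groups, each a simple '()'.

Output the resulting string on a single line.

Answer: (((()))()()()()()()()()()()()()())()()()

Derivation:
Spec: pairs=20 depth=4 groups=4
Leftover pairs = 20 - 4 - (4-1) = 13
First group: deep chain of depth 4 + 13 sibling pairs
Remaining 3 groups: simple '()' each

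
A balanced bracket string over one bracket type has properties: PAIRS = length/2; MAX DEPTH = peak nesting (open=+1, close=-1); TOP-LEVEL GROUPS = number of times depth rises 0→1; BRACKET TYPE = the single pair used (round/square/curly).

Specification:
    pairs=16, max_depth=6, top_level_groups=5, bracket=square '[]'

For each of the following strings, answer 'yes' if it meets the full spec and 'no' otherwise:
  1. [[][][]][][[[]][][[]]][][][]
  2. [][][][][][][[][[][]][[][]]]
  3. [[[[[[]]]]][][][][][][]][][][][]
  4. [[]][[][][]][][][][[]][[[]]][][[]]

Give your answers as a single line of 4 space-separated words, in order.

Answer: no no yes no

Derivation:
String 1 '[[][][]][][[[]][][[]]][][][]': depth seq [1 2 1 2 1 2 1 0 1 0 1 2 3 2 1 2 1 2 3 2 1 0 1 0 1 0 1 0]
  -> pairs=14 depth=3 groups=6 -> no
String 2 '[][][][][][][[][[][]][[][]]]': depth seq [1 0 1 0 1 0 1 0 1 0 1 0 1 2 1 2 3 2 3 2 1 2 3 2 3 2 1 0]
  -> pairs=14 depth=3 groups=7 -> no
String 3 '[[[[[[]]]]][][][][][][]][][][][]': depth seq [1 2 3 4 5 6 5 4 3 2 1 2 1 2 1 2 1 2 1 2 1 2 1 0 1 0 1 0 1 0 1 0]
  -> pairs=16 depth=6 groups=5 -> yes
String 4 '[[]][[][][]][][][][[]][[[]]][][[]]': depth seq [1 2 1 0 1 2 1 2 1 2 1 0 1 0 1 0 1 0 1 2 1 0 1 2 3 2 1 0 1 0 1 2 1 0]
  -> pairs=17 depth=3 groups=9 -> no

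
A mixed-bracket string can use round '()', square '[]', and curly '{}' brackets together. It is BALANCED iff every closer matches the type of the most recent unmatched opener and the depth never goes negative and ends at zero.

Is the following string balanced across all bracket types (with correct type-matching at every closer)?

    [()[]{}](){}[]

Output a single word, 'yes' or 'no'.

Answer: yes

Derivation:
pos 0: push '['; stack = [
pos 1: push '('; stack = [(
pos 2: ')' matches '('; pop; stack = [
pos 3: push '['; stack = [[
pos 4: ']' matches '['; pop; stack = [
pos 5: push '{'; stack = [{
pos 6: '}' matches '{'; pop; stack = [
pos 7: ']' matches '['; pop; stack = (empty)
pos 8: push '('; stack = (
pos 9: ')' matches '('; pop; stack = (empty)
pos 10: push '{'; stack = {
pos 11: '}' matches '{'; pop; stack = (empty)
pos 12: push '['; stack = [
pos 13: ']' matches '['; pop; stack = (empty)
end: stack empty → VALID
Verdict: properly nested → yes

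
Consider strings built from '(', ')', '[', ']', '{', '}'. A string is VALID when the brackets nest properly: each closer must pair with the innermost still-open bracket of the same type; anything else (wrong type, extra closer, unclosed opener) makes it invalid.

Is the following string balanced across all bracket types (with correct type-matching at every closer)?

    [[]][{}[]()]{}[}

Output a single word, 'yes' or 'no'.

Answer: no

Derivation:
pos 0: push '['; stack = [
pos 1: push '['; stack = [[
pos 2: ']' matches '['; pop; stack = [
pos 3: ']' matches '['; pop; stack = (empty)
pos 4: push '['; stack = [
pos 5: push '{'; stack = [{
pos 6: '}' matches '{'; pop; stack = [
pos 7: push '['; stack = [[
pos 8: ']' matches '['; pop; stack = [
pos 9: push '('; stack = [(
pos 10: ')' matches '('; pop; stack = [
pos 11: ']' matches '['; pop; stack = (empty)
pos 12: push '{'; stack = {
pos 13: '}' matches '{'; pop; stack = (empty)
pos 14: push '['; stack = [
pos 15: saw closer '}' but top of stack is '[' (expected ']') → INVALID
Verdict: type mismatch at position 15: '}' closes '[' → no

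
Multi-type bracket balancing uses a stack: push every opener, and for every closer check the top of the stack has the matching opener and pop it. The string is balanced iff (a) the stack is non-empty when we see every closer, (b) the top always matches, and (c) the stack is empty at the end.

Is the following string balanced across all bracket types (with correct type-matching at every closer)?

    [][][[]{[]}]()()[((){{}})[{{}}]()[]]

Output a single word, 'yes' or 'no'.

Answer: yes

Derivation:
pos 0: push '['; stack = [
pos 1: ']' matches '['; pop; stack = (empty)
pos 2: push '['; stack = [
pos 3: ']' matches '['; pop; stack = (empty)
pos 4: push '['; stack = [
pos 5: push '['; stack = [[
pos 6: ']' matches '['; pop; stack = [
pos 7: push '{'; stack = [{
pos 8: push '['; stack = [{[
pos 9: ']' matches '['; pop; stack = [{
pos 10: '}' matches '{'; pop; stack = [
pos 11: ']' matches '['; pop; stack = (empty)
pos 12: push '('; stack = (
pos 13: ')' matches '('; pop; stack = (empty)
pos 14: push '('; stack = (
pos 15: ')' matches '('; pop; stack = (empty)
pos 16: push '['; stack = [
pos 17: push '('; stack = [(
pos 18: push '('; stack = [((
pos 19: ')' matches '('; pop; stack = [(
pos 20: push '{'; stack = [({
pos 21: push '{'; stack = [({{
pos 22: '}' matches '{'; pop; stack = [({
pos 23: '}' matches '{'; pop; stack = [(
pos 24: ')' matches '('; pop; stack = [
pos 25: push '['; stack = [[
pos 26: push '{'; stack = [[{
pos 27: push '{'; stack = [[{{
pos 28: '}' matches '{'; pop; stack = [[{
pos 29: '}' matches '{'; pop; stack = [[
pos 30: ']' matches '['; pop; stack = [
pos 31: push '('; stack = [(
pos 32: ')' matches '('; pop; stack = [
pos 33: push '['; stack = [[
pos 34: ']' matches '['; pop; stack = [
pos 35: ']' matches '['; pop; stack = (empty)
end: stack empty → VALID
Verdict: properly nested → yes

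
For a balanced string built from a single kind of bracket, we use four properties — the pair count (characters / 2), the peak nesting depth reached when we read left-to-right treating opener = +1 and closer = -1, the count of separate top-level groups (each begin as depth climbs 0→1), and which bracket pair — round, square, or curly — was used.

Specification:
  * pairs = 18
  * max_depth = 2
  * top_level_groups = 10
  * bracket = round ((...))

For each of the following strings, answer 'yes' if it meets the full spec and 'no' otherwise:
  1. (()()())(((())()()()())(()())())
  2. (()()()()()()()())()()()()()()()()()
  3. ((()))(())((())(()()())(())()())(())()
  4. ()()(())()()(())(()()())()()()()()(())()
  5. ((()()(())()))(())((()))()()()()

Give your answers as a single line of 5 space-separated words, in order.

String 1 '(()()())(((())()()()())(()())())': depth seq [1 2 1 2 1 2 1 0 1 2 3 4 3 2 3 2 3 2 3 2 3 2 1 2 3 2 3 2 1 2 1 0]
  -> pairs=16 depth=4 groups=2 -> no
String 2 '(()()()()()()()())()()()()()()()()()': depth seq [1 2 1 2 1 2 1 2 1 2 1 2 1 2 1 2 1 0 1 0 1 0 1 0 1 0 1 0 1 0 1 0 1 0 1 0]
  -> pairs=18 depth=2 groups=10 -> yes
String 3 '((()))(())((())(()()())(())()())(())()': depth seq [1 2 3 2 1 0 1 2 1 0 1 2 3 2 1 2 3 2 3 2 3 2 1 2 3 2 1 2 1 2 1 0 1 2 1 0 1 0]
  -> pairs=19 depth=3 groups=5 -> no
String 4 '()()(())()()(())(()()())()()()()()(())()': depth seq [1 0 1 0 1 2 1 0 1 0 1 0 1 2 1 0 1 2 1 2 1 2 1 0 1 0 1 0 1 0 1 0 1 0 1 2 1 0 1 0]
  -> pairs=20 depth=2 groups=14 -> no
String 5 '((()()(())()))(())((()))()()()()': depth seq [1 2 3 2 3 2 3 4 3 2 3 2 1 0 1 2 1 0 1 2 3 2 1 0 1 0 1 0 1 0 1 0]
  -> pairs=16 depth=4 groups=7 -> no

Answer: no yes no no no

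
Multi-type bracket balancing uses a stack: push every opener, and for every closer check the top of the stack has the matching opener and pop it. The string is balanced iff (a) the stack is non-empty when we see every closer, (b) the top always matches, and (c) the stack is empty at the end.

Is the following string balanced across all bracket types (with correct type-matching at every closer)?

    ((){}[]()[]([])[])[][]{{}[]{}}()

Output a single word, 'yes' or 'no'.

Answer: yes

Derivation:
pos 0: push '('; stack = (
pos 1: push '('; stack = ((
pos 2: ')' matches '('; pop; stack = (
pos 3: push '{'; stack = ({
pos 4: '}' matches '{'; pop; stack = (
pos 5: push '['; stack = ([
pos 6: ']' matches '['; pop; stack = (
pos 7: push '('; stack = ((
pos 8: ')' matches '('; pop; stack = (
pos 9: push '['; stack = ([
pos 10: ']' matches '['; pop; stack = (
pos 11: push '('; stack = ((
pos 12: push '['; stack = (([
pos 13: ']' matches '['; pop; stack = ((
pos 14: ')' matches '('; pop; stack = (
pos 15: push '['; stack = ([
pos 16: ']' matches '['; pop; stack = (
pos 17: ')' matches '('; pop; stack = (empty)
pos 18: push '['; stack = [
pos 19: ']' matches '['; pop; stack = (empty)
pos 20: push '['; stack = [
pos 21: ']' matches '['; pop; stack = (empty)
pos 22: push '{'; stack = {
pos 23: push '{'; stack = {{
pos 24: '}' matches '{'; pop; stack = {
pos 25: push '['; stack = {[
pos 26: ']' matches '['; pop; stack = {
pos 27: push '{'; stack = {{
pos 28: '}' matches '{'; pop; stack = {
pos 29: '}' matches '{'; pop; stack = (empty)
pos 30: push '('; stack = (
pos 31: ')' matches '('; pop; stack = (empty)
end: stack empty → VALID
Verdict: properly nested → yes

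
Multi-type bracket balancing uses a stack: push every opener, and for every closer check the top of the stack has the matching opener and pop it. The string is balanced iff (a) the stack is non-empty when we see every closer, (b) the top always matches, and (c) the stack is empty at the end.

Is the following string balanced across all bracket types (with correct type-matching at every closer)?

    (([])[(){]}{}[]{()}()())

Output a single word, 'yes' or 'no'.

pos 0: push '('; stack = (
pos 1: push '('; stack = ((
pos 2: push '['; stack = (([
pos 3: ']' matches '['; pop; stack = ((
pos 4: ')' matches '('; pop; stack = (
pos 5: push '['; stack = ([
pos 6: push '('; stack = ([(
pos 7: ')' matches '('; pop; stack = ([
pos 8: push '{'; stack = ([{
pos 9: saw closer ']' but top of stack is '{' (expected '}') → INVALID
Verdict: type mismatch at position 9: ']' closes '{' → no

Answer: no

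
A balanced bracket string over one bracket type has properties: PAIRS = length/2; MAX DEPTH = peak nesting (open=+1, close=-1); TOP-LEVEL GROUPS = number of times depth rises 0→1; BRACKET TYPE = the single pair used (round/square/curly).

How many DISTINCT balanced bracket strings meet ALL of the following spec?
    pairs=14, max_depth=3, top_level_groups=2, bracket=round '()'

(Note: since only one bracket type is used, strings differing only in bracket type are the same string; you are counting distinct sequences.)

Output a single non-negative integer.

Spec: pairs=14 depth=3 groups=2
Count(depth <= 3) = 15360
Count(depth <= 2) = 13
Count(depth == 3) = 15360 - 13 = 15347

Answer: 15347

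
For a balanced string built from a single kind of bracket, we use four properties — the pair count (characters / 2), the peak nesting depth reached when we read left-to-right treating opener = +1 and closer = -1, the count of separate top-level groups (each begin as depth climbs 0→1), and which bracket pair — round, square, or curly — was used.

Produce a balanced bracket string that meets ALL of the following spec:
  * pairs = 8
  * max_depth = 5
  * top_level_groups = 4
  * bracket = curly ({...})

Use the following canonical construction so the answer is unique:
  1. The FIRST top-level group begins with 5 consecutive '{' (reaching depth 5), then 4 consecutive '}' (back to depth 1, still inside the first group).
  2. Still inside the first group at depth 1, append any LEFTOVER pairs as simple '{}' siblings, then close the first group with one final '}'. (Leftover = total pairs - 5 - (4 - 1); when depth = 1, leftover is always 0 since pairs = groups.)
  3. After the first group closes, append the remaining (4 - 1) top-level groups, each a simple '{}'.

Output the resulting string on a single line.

Spec: pairs=8 depth=5 groups=4
Leftover pairs = 8 - 5 - (4-1) = 0
First group: deep chain of depth 5 + 0 sibling pairs
Remaining 3 groups: simple '{}' each

Answer: {{{{{}}}}}{}{}{}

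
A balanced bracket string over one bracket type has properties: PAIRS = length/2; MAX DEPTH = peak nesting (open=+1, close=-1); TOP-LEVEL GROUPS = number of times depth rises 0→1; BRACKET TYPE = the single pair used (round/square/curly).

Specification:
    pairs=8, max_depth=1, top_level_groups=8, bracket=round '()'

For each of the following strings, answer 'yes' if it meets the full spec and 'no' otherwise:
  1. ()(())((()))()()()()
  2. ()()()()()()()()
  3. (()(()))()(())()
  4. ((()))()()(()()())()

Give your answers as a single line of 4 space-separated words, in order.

String 1 '()(())((()))()()()()': depth seq [1 0 1 2 1 0 1 2 3 2 1 0 1 0 1 0 1 0 1 0]
  -> pairs=10 depth=3 groups=7 -> no
String 2 '()()()()()()()()': depth seq [1 0 1 0 1 0 1 0 1 0 1 0 1 0 1 0]
  -> pairs=8 depth=1 groups=8 -> yes
String 3 '(()(()))()(())()': depth seq [1 2 1 2 3 2 1 0 1 0 1 2 1 0 1 0]
  -> pairs=8 depth=3 groups=4 -> no
String 4 '((()))()()(()()())()': depth seq [1 2 3 2 1 0 1 0 1 0 1 2 1 2 1 2 1 0 1 0]
  -> pairs=10 depth=3 groups=5 -> no

Answer: no yes no no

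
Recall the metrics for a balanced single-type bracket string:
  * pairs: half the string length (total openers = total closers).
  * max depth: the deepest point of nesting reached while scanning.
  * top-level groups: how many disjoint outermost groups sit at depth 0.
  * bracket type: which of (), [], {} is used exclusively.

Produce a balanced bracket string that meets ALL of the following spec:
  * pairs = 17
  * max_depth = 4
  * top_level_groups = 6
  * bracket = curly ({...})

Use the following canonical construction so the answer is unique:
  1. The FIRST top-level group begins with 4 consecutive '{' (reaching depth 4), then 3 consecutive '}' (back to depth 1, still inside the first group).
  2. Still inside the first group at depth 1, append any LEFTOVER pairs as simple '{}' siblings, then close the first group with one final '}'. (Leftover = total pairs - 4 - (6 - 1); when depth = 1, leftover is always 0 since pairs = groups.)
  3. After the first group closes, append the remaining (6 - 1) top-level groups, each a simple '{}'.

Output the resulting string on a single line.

Spec: pairs=17 depth=4 groups=6
Leftover pairs = 17 - 4 - (6-1) = 8
First group: deep chain of depth 4 + 8 sibling pairs
Remaining 5 groups: simple '{}' each

Answer: {{{{}}}{}{}{}{}{}{}{}{}}{}{}{}{}{}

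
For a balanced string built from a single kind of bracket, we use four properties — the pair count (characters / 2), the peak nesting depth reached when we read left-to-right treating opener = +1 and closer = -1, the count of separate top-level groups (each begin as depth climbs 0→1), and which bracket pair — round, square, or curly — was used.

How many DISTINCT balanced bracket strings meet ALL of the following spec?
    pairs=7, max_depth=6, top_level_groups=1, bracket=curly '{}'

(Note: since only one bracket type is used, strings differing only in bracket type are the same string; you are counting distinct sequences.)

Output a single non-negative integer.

Answer: 9

Derivation:
Spec: pairs=7 depth=6 groups=1
Count(depth <= 6) = 131
Count(depth <= 5) = 122
Count(depth == 6) = 131 - 122 = 9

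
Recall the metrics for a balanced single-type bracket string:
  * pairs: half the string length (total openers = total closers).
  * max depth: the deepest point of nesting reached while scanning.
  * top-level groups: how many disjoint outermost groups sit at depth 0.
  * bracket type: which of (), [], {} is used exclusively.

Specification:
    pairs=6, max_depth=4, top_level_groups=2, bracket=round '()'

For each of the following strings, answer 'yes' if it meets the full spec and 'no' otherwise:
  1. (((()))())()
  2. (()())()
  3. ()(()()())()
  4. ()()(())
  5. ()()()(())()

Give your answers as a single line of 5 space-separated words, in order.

Answer: yes no no no no

Derivation:
String 1 '(((()))())()': depth seq [1 2 3 4 3 2 1 2 1 0 1 0]
  -> pairs=6 depth=4 groups=2 -> yes
String 2 '(()())()': depth seq [1 2 1 2 1 0 1 0]
  -> pairs=4 depth=2 groups=2 -> no
String 3 '()(()()())()': depth seq [1 0 1 2 1 2 1 2 1 0 1 0]
  -> pairs=6 depth=2 groups=3 -> no
String 4 '()()(())': depth seq [1 0 1 0 1 2 1 0]
  -> pairs=4 depth=2 groups=3 -> no
String 5 '()()()(())()': depth seq [1 0 1 0 1 0 1 2 1 0 1 0]
  -> pairs=6 depth=2 groups=5 -> no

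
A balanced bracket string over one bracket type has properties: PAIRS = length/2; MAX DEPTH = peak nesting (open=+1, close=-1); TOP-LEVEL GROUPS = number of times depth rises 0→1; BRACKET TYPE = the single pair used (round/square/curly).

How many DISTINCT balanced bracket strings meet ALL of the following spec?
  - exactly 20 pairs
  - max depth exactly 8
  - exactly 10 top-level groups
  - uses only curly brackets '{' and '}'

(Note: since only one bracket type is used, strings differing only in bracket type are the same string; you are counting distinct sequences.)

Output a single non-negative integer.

Spec: pairs=20 depth=8 groups=10
Count(depth <= 8) = 10011515
Count(depth <= 7) = 9986295
Count(depth == 8) = 10011515 - 9986295 = 25220

Answer: 25220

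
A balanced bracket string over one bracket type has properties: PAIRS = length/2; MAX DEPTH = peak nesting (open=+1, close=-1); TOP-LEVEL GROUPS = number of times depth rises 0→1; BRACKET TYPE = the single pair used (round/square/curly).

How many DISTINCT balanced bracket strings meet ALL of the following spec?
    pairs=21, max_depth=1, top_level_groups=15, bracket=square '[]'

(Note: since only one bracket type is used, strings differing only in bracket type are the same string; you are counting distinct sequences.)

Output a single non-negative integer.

Answer: 0

Derivation:
Spec: pairs=21 depth=1 groups=15
Count(depth <= 1) = 0
Count(depth <= 0) = 0
Count(depth == 1) = 0 - 0 = 0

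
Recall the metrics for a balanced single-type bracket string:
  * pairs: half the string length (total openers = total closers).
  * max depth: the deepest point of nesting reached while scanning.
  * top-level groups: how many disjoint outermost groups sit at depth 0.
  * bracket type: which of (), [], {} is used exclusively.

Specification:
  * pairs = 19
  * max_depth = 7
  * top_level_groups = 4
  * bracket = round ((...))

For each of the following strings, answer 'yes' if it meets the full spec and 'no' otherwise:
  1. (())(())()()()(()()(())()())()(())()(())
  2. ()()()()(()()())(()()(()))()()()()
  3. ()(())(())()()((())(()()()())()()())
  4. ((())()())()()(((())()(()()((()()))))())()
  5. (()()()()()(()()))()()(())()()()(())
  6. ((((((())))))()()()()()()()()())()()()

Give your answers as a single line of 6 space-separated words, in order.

Answer: no no no no no yes

Derivation:
String 1 '(())(())()()()(()()(())()())()(())()(())': depth seq [1 2 1 0 1 2 1 0 1 0 1 0 1 0 1 2 1 2 1 2 3 2 1 2 1 2 1 0 1 0 1 2 1 0 1 0 1 2 1 0]
  -> pairs=20 depth=3 groups=10 -> no
String 2 '()()()()(()()())(()()(()))()()()()': depth seq [1 0 1 0 1 0 1 0 1 2 1 2 1 2 1 0 1 2 1 2 1 2 3 2 1 0 1 0 1 0 1 0 1 0]
  -> pairs=17 depth=3 groups=10 -> no
String 3 '()(())(())()()((())(()()()())()()())': depth seq [1 0 1 2 1 0 1 2 1 0 1 0 1 0 1 2 3 2 1 2 3 2 3 2 3 2 3 2 1 2 1 2 1 2 1 0]
  -> pairs=18 depth=3 groups=6 -> no
String 4 '((())()())()()(((())()(()()((()()))))())()': depth seq [1 2 3 2 1 2 1 2 1 0 1 0 1 0 1 2 3 4 3 2 3 2 3 4 3 4 3 4 5 6 5 6 5 4 3 2 1 2 1 0 1 0]
  -> pairs=21 depth=6 groups=5 -> no
String 5 '(()()()()()(()()))()()(())()()()(())': depth seq [1 2 1 2 1 2 1 2 1 2 1 2 3 2 3 2 1 0 1 0 1 0 1 2 1 0 1 0 1 0 1 0 1 2 1 0]
  -> pairs=18 depth=3 groups=8 -> no
String 6 '((((((())))))()()()()()()()()())()()()': depth seq [1 2 3 4 5 6 7 6 5 4 3 2 1 2 1 2 1 2 1 2 1 2 1 2 1 2 1 2 1 2 1 0 1 0 1 0 1 0]
  -> pairs=19 depth=7 groups=4 -> yes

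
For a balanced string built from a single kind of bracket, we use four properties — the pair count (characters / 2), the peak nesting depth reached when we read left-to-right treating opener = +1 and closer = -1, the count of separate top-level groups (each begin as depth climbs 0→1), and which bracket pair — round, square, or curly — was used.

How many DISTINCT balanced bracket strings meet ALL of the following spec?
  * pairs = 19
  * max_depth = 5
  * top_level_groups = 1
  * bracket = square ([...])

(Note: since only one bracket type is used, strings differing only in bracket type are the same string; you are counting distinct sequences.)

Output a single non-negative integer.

Spec: pairs=19 depth=5 groups=1
Count(depth <= 5) = 64570082
Count(depth <= 4) = 9227465
Count(depth == 5) = 64570082 - 9227465 = 55342617

Answer: 55342617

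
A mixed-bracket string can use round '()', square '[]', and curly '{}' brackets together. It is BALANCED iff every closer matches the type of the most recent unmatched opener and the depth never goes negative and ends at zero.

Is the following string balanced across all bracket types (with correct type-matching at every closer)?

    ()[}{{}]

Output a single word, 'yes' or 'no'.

pos 0: push '('; stack = (
pos 1: ')' matches '('; pop; stack = (empty)
pos 2: push '['; stack = [
pos 3: saw closer '}' but top of stack is '[' (expected ']') → INVALID
Verdict: type mismatch at position 3: '}' closes '[' → no

Answer: no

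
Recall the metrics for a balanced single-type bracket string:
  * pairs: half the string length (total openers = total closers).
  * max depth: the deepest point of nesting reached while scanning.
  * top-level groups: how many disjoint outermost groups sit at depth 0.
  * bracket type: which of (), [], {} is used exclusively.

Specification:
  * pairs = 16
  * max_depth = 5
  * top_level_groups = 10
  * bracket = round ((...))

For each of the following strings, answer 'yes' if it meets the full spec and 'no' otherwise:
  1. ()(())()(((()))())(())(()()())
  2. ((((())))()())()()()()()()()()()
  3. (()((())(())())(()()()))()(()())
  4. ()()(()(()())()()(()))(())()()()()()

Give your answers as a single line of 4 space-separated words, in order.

String 1 '()(())()(((()))())(())(()()())': depth seq [1 0 1 2 1 0 1 0 1 2 3 4 3 2 1 2 1 0 1 2 1 0 1 2 1 2 1 2 1 0]
  -> pairs=15 depth=4 groups=6 -> no
String 2 '((((())))()())()()()()()()()()()': depth seq [1 2 3 4 5 4 3 2 1 2 1 2 1 0 1 0 1 0 1 0 1 0 1 0 1 0 1 0 1 0 1 0]
  -> pairs=16 depth=5 groups=10 -> yes
String 3 '(()((())(())())(()()()))()(()())': depth seq [1 2 1 2 3 4 3 2 3 4 3 2 3 2 1 2 3 2 3 2 3 2 1 0 1 0 1 2 1 2 1 0]
  -> pairs=16 depth=4 groups=3 -> no
String 4 '()()(()(()())()()(()))(())()()()()()': depth seq [1 0 1 0 1 2 1 2 3 2 3 2 1 2 1 2 1 2 3 2 1 0 1 2 1 0 1 0 1 0 1 0 1 0 1 0]
  -> pairs=18 depth=3 groups=9 -> no

Answer: no yes no no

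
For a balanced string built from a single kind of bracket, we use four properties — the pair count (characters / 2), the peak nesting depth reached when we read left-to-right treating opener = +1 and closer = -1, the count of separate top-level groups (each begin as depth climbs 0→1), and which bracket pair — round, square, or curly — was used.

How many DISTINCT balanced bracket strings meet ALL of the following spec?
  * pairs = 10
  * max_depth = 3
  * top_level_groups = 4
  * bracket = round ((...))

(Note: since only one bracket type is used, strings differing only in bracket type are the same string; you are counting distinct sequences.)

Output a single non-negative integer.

Spec: pairs=10 depth=3 groups=4
Count(depth <= 3) = 968
Count(depth <= 2) = 84
Count(depth == 3) = 968 - 84 = 884

Answer: 884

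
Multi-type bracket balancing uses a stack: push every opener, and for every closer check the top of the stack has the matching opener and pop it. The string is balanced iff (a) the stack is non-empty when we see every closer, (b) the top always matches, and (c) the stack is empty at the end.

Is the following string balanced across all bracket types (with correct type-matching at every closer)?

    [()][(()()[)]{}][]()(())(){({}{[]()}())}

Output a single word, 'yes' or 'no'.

pos 0: push '['; stack = [
pos 1: push '('; stack = [(
pos 2: ')' matches '('; pop; stack = [
pos 3: ']' matches '['; pop; stack = (empty)
pos 4: push '['; stack = [
pos 5: push '('; stack = [(
pos 6: push '('; stack = [((
pos 7: ')' matches '('; pop; stack = [(
pos 8: push '('; stack = [((
pos 9: ')' matches '('; pop; stack = [(
pos 10: push '['; stack = [([
pos 11: saw closer ')' but top of stack is '[' (expected ']') → INVALID
Verdict: type mismatch at position 11: ')' closes '[' → no

Answer: no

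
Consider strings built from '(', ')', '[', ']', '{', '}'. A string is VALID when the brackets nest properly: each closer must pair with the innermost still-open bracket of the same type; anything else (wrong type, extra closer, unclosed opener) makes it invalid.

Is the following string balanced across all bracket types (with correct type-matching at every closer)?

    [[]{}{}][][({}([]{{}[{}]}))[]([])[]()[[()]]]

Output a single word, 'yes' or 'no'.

pos 0: push '['; stack = [
pos 1: push '['; stack = [[
pos 2: ']' matches '['; pop; stack = [
pos 3: push '{'; stack = [{
pos 4: '}' matches '{'; pop; stack = [
pos 5: push '{'; stack = [{
pos 6: '}' matches '{'; pop; stack = [
pos 7: ']' matches '['; pop; stack = (empty)
pos 8: push '['; stack = [
pos 9: ']' matches '['; pop; stack = (empty)
pos 10: push '['; stack = [
pos 11: push '('; stack = [(
pos 12: push '{'; stack = [({
pos 13: '}' matches '{'; pop; stack = [(
pos 14: push '('; stack = [((
pos 15: push '['; stack = [(([
pos 16: ']' matches '['; pop; stack = [((
pos 17: push '{'; stack = [(({
pos 18: push '{'; stack = [(({{
pos 19: '}' matches '{'; pop; stack = [(({
pos 20: push '['; stack = [(({[
pos 21: push '{'; stack = [(({[{
pos 22: '}' matches '{'; pop; stack = [(({[
pos 23: ']' matches '['; pop; stack = [(({
pos 24: '}' matches '{'; pop; stack = [((
pos 25: ')' matches '('; pop; stack = [(
pos 26: ')' matches '('; pop; stack = [
pos 27: push '['; stack = [[
pos 28: ']' matches '['; pop; stack = [
pos 29: push '('; stack = [(
pos 30: push '['; stack = [([
pos 31: ']' matches '['; pop; stack = [(
pos 32: ')' matches '('; pop; stack = [
pos 33: push '['; stack = [[
pos 34: ']' matches '['; pop; stack = [
pos 35: push '('; stack = [(
pos 36: ')' matches '('; pop; stack = [
pos 37: push '['; stack = [[
pos 38: push '['; stack = [[[
pos 39: push '('; stack = [[[(
pos 40: ')' matches '('; pop; stack = [[[
pos 41: ']' matches '['; pop; stack = [[
pos 42: ']' matches '['; pop; stack = [
pos 43: ']' matches '['; pop; stack = (empty)
end: stack empty → VALID
Verdict: properly nested → yes

Answer: yes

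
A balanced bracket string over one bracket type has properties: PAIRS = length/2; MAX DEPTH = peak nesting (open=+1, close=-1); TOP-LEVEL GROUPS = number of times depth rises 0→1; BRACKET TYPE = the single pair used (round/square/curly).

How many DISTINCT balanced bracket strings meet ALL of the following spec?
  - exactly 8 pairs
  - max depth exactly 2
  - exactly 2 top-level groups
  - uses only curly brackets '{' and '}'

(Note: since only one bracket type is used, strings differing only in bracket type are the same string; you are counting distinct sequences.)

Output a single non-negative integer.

Answer: 7

Derivation:
Spec: pairs=8 depth=2 groups=2
Count(depth <= 2) = 7
Count(depth <= 1) = 0
Count(depth == 2) = 7 - 0 = 7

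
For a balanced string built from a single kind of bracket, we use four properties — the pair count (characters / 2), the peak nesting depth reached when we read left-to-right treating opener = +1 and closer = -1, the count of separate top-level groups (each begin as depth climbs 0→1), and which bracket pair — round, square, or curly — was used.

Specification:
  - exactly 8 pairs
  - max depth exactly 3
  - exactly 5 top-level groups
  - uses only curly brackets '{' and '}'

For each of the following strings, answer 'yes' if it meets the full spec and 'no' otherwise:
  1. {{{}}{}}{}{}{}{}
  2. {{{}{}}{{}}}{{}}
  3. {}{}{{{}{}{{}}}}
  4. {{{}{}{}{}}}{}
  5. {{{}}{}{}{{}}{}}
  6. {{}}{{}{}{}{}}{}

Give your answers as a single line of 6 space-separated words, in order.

String 1 '{{{}}{}}{}{}{}{}': depth seq [1 2 3 2 1 2 1 0 1 0 1 0 1 0 1 0]
  -> pairs=8 depth=3 groups=5 -> yes
String 2 '{{{}{}}{{}}}{{}}': depth seq [1 2 3 2 3 2 1 2 3 2 1 0 1 2 1 0]
  -> pairs=8 depth=3 groups=2 -> no
String 3 '{}{}{{{}{}{{}}}}': depth seq [1 0 1 0 1 2 3 2 3 2 3 4 3 2 1 0]
  -> pairs=8 depth=4 groups=3 -> no
String 4 '{{{}{}{}{}}}{}': depth seq [1 2 3 2 3 2 3 2 3 2 1 0 1 0]
  -> pairs=7 depth=3 groups=2 -> no
String 5 '{{{}}{}{}{{}}{}}': depth seq [1 2 3 2 1 2 1 2 1 2 3 2 1 2 1 0]
  -> pairs=8 depth=3 groups=1 -> no
String 6 '{{}}{{}{}{}{}}{}': depth seq [1 2 1 0 1 2 1 2 1 2 1 2 1 0 1 0]
  -> pairs=8 depth=2 groups=3 -> no

Answer: yes no no no no no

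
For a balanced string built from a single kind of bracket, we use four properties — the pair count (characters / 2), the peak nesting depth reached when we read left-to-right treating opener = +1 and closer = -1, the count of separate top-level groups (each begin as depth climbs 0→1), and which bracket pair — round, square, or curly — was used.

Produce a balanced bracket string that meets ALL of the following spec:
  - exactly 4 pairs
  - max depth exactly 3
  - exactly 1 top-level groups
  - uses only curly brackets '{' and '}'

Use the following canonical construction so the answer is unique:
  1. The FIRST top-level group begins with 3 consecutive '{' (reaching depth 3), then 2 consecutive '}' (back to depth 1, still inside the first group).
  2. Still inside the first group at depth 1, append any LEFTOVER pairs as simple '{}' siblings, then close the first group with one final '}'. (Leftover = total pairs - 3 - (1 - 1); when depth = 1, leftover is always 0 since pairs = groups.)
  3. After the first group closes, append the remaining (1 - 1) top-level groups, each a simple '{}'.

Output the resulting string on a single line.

Answer: {{{}}{}}

Derivation:
Spec: pairs=4 depth=3 groups=1
Leftover pairs = 4 - 3 - (1-1) = 1
First group: deep chain of depth 3 + 1 sibling pairs
Remaining 0 groups: simple '{}' each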